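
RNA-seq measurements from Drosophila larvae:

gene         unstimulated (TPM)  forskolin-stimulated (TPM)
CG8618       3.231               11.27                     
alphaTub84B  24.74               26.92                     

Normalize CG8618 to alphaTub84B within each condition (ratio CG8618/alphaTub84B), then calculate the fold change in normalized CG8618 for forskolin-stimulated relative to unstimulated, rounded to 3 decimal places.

3.206

CG8618/alphaTub84B (unstimulated) = 3.231 / 24.74 = 0.1306
CG8618/alphaTub84B (forskolin-stimulated) = 11.27 / 26.92 = 0.41865
Fold change = 0.41865 / 0.1306 = 3.2056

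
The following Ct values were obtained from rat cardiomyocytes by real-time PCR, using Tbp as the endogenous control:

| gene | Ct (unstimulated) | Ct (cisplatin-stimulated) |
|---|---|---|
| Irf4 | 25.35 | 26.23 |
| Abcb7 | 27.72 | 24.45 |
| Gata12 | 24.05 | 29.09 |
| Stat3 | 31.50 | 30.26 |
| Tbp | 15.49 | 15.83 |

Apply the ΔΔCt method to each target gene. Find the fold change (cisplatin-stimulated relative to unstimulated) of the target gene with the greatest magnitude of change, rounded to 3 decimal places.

Irf4: ΔΔCt = (26.23−15.83) − (25.35−15.49) = 10.40 − 9.86 = 0.54; fold change = 2^-0.54 = 0.688
Abcb7: ΔΔCt = (24.45−15.83) − (27.72−15.49) = 8.62 − 12.23 = -3.61; fold change = 2^3.61 = 12.210
Gata12: ΔΔCt = (29.09−15.83) − (24.05−15.49) = 13.26 − 8.56 = 4.70; fold change = 2^-4.70 = 0.038
Stat3: ΔΔCt = (30.26−15.83) − (31.50−15.49) = 14.43 − 16.01 = -1.58; fold change = 2^1.58 = 2.990
Gata12 has the largest |ΔΔCt| = 4.70.

0.038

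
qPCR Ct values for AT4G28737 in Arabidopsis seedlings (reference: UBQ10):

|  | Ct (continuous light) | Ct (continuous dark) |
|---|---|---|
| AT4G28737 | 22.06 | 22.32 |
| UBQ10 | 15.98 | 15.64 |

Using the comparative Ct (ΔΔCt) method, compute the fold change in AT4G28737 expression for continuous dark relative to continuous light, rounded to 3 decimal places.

ΔCt(continuous light) = 22.060 − 15.980 = 6.080
ΔCt(continuous dark) = 22.320 − 15.640 = 6.680
ΔΔCt = 6.680 − 6.080 = 0.600
Fold change = 2^(−0.600) = 0.6598

0.660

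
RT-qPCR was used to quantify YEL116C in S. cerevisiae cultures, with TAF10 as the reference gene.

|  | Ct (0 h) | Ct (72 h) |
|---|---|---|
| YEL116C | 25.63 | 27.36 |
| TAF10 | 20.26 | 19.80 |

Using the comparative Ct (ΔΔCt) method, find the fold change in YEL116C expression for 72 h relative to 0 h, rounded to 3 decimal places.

ΔCt(0 h) = 25.630 − 20.260 = 5.370
ΔCt(72 h) = 27.360 − 19.800 = 7.560
ΔΔCt = 7.560 − 5.370 = 2.190
Fold change = 2^(−2.190) = 0.2192

0.219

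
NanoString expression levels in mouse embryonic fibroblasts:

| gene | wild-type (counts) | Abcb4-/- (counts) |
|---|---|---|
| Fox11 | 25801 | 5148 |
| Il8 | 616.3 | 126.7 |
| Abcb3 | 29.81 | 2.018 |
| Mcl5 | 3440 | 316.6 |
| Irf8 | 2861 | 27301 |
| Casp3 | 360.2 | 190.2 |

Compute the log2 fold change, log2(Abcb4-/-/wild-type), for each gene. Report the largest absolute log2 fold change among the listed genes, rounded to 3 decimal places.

3.885

log2(5148/25801) = -2.325  (Fox11)
log2(126.7/616.3) = -2.282  (Il8)
log2(2.018/29.81) = -3.885  (Abcb3)
log2(316.6/3440) = -3.442  (Mcl5)
log2(27301/2861) = 3.254  (Irf8)
log2(190.2/360.2) = -0.921  (Casp3)
The largest magnitude belongs to Abcb3.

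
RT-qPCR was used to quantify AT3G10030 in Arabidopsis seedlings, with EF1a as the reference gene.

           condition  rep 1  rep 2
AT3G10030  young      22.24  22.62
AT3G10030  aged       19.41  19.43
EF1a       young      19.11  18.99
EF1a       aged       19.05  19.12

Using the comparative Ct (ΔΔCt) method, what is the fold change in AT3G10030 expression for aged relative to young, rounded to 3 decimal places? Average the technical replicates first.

Mean Ct: AT3G10030 young 22.430; AT3G10030 aged 19.420; EF1a young 19.050; EF1a aged 19.085
ΔCt(young) = 22.430 − 19.050 = 3.380
ΔCt(aged) = 19.420 − 19.085 = 0.335
ΔΔCt = 0.335 − 3.380 = -3.045
Fold change = 2^(−(-3.045)) = 2^3.045 = 8.2535

8.253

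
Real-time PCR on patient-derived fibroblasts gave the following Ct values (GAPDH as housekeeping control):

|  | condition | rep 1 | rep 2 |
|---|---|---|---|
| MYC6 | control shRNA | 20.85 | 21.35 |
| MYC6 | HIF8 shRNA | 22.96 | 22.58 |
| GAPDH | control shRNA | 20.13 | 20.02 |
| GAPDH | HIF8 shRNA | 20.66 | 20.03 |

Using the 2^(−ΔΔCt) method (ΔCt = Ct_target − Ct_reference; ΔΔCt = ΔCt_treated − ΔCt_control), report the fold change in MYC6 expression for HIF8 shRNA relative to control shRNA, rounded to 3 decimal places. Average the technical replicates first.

0.379

Mean Ct: MYC6 control shRNA 21.100; MYC6 HIF8 shRNA 22.770; GAPDH control shRNA 20.075; GAPDH HIF8 shRNA 20.345
ΔCt(control shRNA) = 21.100 − 20.075 = 1.025
ΔCt(HIF8 shRNA) = 22.770 − 20.345 = 2.425
ΔΔCt = 2.425 − 1.025 = 1.400
Fold change = 2^(−1.400) = 0.3789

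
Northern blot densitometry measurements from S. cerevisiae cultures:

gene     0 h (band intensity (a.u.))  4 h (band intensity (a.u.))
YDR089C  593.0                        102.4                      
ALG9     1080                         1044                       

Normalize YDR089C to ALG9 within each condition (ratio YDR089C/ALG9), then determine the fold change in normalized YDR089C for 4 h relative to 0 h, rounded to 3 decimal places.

YDR089C/ALG9 (0 h) = 593.0 / 1080 = 0.54907
YDR089C/ALG9 (4 h) = 102.4 / 1044 = 0.098084
Fold change = 0.098084 / 0.54907 = 0.1786

0.179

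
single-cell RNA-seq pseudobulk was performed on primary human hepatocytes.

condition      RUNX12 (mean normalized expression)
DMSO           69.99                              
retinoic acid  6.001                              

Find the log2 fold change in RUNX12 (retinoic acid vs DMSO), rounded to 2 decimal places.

-3.54

Fold change = 6.001 / 69.99 = 0.0857
log2(0.0857) = -3.544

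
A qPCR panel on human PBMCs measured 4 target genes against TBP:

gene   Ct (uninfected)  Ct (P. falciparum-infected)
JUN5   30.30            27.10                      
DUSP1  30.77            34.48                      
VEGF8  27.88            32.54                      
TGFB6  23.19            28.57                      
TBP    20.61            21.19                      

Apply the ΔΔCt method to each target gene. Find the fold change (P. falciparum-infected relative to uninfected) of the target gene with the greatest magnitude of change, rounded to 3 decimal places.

JUN5: ΔΔCt = (27.10−21.19) − (30.30−20.61) = 5.91 − 9.69 = -3.78; fold change = 2^3.78 = 13.737
DUSP1: ΔΔCt = (34.48−21.19) − (30.77−20.61) = 13.29 − 10.16 = 3.13; fold change = 2^-3.13 = 0.114
VEGF8: ΔΔCt = (32.54−21.19) − (27.88−20.61) = 11.35 − 7.27 = 4.08; fold change = 2^-4.08 = 0.059
TGFB6: ΔΔCt = (28.57−21.19) − (23.19−20.61) = 7.38 − 2.58 = 4.80; fold change = 2^-4.80 = 0.036
TGFB6 has the largest |ΔΔCt| = 4.80.

0.036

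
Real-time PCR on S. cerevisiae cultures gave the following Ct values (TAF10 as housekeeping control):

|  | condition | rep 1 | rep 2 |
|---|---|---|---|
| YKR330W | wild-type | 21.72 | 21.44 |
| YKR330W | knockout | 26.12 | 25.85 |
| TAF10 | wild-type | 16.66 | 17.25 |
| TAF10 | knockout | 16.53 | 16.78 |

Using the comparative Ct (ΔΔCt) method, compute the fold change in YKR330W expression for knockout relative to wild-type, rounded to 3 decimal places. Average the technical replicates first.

Mean Ct: YKR330W wild-type 21.580; YKR330W knockout 25.985; TAF10 wild-type 16.955; TAF10 knockout 16.655
ΔCt(wild-type) = 21.580 − 16.955 = 4.625
ΔCt(knockout) = 25.985 − 16.655 = 9.330
ΔΔCt = 9.330 − 4.625 = 4.705
Fold change = 2^(−4.705) = 0.0383

0.038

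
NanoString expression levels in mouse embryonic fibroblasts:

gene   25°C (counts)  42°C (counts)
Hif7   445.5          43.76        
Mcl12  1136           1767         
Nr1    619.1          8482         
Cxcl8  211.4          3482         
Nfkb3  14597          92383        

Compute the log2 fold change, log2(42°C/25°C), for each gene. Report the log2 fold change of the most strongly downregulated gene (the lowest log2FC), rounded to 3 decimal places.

-3.348

log2(43.76/445.5) = -3.348  (Hif7)
log2(1767/1136) = 0.637  (Mcl12)
log2(8482/619.1) = 3.776  (Nr1)
log2(3482/211.4) = 4.042  (Cxcl8)
log2(92383/14597) = 2.662  (Nfkb3)
Hif7 is most strongly downregulated.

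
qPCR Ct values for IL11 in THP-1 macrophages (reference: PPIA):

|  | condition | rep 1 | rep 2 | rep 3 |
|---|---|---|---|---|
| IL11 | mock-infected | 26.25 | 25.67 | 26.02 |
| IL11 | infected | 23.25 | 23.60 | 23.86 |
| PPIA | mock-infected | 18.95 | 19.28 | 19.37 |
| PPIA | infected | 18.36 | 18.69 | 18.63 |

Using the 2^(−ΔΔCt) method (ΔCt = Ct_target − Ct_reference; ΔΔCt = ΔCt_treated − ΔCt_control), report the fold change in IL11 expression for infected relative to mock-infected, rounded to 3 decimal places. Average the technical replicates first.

3.411

Mean Ct: IL11 mock-infected 25.980; IL11 infected 23.570; PPIA mock-infected 19.200; PPIA infected 18.560
ΔCt(mock-infected) = 25.980 − 19.200 = 6.780
ΔCt(infected) = 23.570 − 18.560 = 5.010
ΔΔCt = 5.010 − 6.780 = -1.770
Fold change = 2^(−(-1.770)) = 2^1.770 = 3.4105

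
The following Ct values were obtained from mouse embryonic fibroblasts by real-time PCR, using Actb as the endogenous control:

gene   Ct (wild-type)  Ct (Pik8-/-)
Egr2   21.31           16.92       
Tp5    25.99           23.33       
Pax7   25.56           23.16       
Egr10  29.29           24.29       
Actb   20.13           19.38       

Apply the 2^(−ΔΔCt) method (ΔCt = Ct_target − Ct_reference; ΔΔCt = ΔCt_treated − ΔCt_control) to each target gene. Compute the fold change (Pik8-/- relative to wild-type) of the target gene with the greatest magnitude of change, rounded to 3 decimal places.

19.027

Egr2: ΔΔCt = (16.92−19.38) − (21.31−20.13) = -2.46 − 1.18 = -3.64; fold change = 2^3.64 = 12.467
Tp5: ΔΔCt = (23.33−19.38) − (25.99−20.13) = 3.95 − 5.86 = -1.91; fold change = 2^1.91 = 3.758
Pax7: ΔΔCt = (23.16−19.38) − (25.56−20.13) = 3.78 − 5.43 = -1.65; fold change = 2^1.65 = 3.138
Egr10: ΔΔCt = (24.29−19.38) − (29.29−20.13) = 4.91 − 9.16 = -4.25; fold change = 2^4.25 = 19.027
Egr10 has the largest |ΔΔCt| = 4.25.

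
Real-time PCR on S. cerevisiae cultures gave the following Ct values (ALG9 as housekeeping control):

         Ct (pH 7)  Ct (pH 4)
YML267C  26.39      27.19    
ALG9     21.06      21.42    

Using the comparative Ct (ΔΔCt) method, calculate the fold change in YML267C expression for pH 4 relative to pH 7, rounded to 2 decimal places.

0.74

ΔCt(pH 7) = 26.390 − 21.060 = 5.330
ΔCt(pH 4) = 27.190 − 21.420 = 5.770
ΔΔCt = 5.770 − 5.330 = 0.440
Fold change = 2^(−0.440) = 0.737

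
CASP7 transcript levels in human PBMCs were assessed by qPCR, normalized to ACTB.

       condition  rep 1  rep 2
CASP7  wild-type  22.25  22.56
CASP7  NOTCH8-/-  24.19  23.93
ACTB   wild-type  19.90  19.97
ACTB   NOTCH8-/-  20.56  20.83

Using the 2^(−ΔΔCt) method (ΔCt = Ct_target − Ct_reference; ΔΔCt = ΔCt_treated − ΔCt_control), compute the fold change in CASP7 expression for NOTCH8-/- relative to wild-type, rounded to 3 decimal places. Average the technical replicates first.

Mean Ct: CASP7 wild-type 22.405; CASP7 NOTCH8-/- 24.060; ACTB wild-type 19.935; ACTB NOTCH8-/- 20.695
ΔCt(wild-type) = 22.405 − 19.935 = 2.470
ΔCt(NOTCH8-/-) = 24.060 − 20.695 = 3.365
ΔΔCt = 3.365 − 2.470 = 0.895
Fold change = 2^(−0.895) = 0.5377

0.538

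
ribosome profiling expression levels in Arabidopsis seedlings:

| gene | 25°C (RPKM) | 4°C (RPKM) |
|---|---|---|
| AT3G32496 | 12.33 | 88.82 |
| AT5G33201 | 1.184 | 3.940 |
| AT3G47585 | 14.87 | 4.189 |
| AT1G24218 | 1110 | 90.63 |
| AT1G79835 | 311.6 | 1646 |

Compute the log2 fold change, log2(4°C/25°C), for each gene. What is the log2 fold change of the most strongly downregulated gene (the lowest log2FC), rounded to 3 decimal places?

-3.614

log2(88.82/12.33) = 2.849  (AT3G32496)
log2(3.940/1.184) = 1.735  (AT5G33201)
log2(4.189/14.87) = -1.828  (AT3G47585)
log2(90.63/1110) = -3.614  (AT1G24218)
log2(1646/311.6) = 2.401  (AT1G79835)
AT1G24218 is most strongly downregulated.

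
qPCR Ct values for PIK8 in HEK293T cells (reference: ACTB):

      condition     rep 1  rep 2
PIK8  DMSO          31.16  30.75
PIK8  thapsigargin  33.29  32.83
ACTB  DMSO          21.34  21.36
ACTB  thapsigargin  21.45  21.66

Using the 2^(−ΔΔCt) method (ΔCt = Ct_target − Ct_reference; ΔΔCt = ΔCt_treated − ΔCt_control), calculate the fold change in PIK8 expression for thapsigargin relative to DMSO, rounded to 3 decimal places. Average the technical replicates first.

0.268

Mean Ct: PIK8 DMSO 30.955; PIK8 thapsigargin 33.060; ACTB DMSO 21.350; ACTB thapsigargin 21.555
ΔCt(DMSO) = 30.955 − 21.350 = 9.605
ΔCt(thapsigargin) = 33.060 − 21.555 = 11.505
ΔΔCt = 11.505 − 9.605 = 1.900
Fold change = 2^(−1.900) = 0.2679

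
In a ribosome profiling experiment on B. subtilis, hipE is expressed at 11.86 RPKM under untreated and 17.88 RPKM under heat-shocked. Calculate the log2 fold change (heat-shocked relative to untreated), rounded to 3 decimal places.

Fold change = 17.88 / 11.86 = 1.5076
log2(1.5076) = 0.5922

0.592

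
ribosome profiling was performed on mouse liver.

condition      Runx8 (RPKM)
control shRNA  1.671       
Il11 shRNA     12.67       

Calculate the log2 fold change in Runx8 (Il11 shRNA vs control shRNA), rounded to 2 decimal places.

2.92

Fold change = 12.67 / 1.671 = 7.5823
log2(7.5823) = 2.923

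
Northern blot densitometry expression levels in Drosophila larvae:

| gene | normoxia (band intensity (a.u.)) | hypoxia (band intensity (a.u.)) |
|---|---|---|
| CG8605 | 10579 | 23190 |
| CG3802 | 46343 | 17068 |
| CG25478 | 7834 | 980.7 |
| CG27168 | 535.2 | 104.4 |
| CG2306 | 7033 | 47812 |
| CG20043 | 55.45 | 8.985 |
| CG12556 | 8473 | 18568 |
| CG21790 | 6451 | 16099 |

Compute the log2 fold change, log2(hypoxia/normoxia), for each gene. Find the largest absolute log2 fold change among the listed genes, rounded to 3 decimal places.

2.998

log2(23190/10579) = 1.132  (CG8605)
log2(17068/46343) = -1.441  (CG3802)
log2(980.7/7834) = -2.998  (CG25478)
log2(104.4/535.2) = -2.358  (CG27168)
log2(47812/7033) = 2.765  (CG2306)
log2(8.985/55.45) = -2.626  (CG20043)
log2(18568/8473) = 1.132  (CG12556)
log2(16099/6451) = 1.319  (CG21790)
The largest magnitude belongs to CG25478.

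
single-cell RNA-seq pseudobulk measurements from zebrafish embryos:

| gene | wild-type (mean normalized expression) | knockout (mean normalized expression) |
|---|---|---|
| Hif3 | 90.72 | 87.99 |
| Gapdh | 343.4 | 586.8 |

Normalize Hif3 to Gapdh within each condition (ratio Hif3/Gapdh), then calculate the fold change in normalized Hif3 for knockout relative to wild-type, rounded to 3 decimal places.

Hif3/Gapdh (wild-type) = 90.72 / 343.4 = 0.26418
Hif3/Gapdh (knockout) = 87.99 / 586.8 = 0.14995
Fold change = 0.14995 / 0.26418 = 0.5676

0.568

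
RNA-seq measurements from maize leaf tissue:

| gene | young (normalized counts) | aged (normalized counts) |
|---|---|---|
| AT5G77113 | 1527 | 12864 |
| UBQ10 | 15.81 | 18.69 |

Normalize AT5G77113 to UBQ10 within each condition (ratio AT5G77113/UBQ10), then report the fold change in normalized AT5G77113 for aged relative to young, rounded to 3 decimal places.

AT5G77113/UBQ10 (young) = 1527 / 15.81 = 96.584
AT5G77113/UBQ10 (aged) = 12864 / 18.69 = 688.28
Fold change = 688.28 / 96.584 = 7.1262

7.126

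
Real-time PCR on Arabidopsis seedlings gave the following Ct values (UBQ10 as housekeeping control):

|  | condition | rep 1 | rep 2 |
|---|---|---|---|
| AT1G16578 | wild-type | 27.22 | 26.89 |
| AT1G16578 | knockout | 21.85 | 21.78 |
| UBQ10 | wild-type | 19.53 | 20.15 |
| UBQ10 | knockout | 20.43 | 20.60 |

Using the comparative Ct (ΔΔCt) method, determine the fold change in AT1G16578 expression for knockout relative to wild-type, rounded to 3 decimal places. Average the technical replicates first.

Mean Ct: AT1G16578 wild-type 27.055; AT1G16578 knockout 21.815; UBQ10 wild-type 19.840; UBQ10 knockout 20.515
ΔCt(wild-type) = 27.055 − 19.840 = 7.215
ΔCt(knockout) = 21.815 − 20.515 = 1.300
ΔΔCt = 1.300 − 7.215 = -5.915
Fold change = 2^(−(-5.915)) = 2^5.915 = 60.3382

60.338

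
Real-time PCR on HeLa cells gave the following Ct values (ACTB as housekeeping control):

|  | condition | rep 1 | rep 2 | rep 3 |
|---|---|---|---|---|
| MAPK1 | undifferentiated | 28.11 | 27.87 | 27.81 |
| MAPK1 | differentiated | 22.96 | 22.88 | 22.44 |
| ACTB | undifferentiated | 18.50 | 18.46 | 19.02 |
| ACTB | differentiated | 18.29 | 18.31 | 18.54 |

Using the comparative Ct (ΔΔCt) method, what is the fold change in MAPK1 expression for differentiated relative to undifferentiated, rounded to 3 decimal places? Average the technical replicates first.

29.651

Mean Ct: MAPK1 undifferentiated 27.930; MAPK1 differentiated 22.760; ACTB undifferentiated 18.660; ACTB differentiated 18.380
ΔCt(undifferentiated) = 27.930 − 18.660 = 9.270
ΔCt(differentiated) = 22.760 − 18.380 = 4.380
ΔΔCt = 4.380 − 9.270 = -4.890
Fold change = 2^(−(-4.890)) = 2^4.890 = 29.6508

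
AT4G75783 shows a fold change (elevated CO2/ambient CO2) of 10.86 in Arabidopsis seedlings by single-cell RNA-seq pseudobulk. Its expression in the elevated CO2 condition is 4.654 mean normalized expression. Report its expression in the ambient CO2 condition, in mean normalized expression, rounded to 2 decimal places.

ambient CO2 expression = 4.654 / 10.86 = 0.43

0.43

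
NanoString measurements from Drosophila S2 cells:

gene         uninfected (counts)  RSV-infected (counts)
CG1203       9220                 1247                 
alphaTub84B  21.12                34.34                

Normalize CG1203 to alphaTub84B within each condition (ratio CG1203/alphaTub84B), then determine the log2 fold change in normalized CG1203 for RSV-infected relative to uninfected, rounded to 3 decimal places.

-3.588

CG1203/alphaTub84B (uninfected) = 9220 / 21.12 = 436.55
CG1203/alphaTub84B (RSV-infected) = 1247 / 34.34 = 36.313
Fold change = 36.313 / 436.55 = 0.0832
log2(0.0832) = -3.5876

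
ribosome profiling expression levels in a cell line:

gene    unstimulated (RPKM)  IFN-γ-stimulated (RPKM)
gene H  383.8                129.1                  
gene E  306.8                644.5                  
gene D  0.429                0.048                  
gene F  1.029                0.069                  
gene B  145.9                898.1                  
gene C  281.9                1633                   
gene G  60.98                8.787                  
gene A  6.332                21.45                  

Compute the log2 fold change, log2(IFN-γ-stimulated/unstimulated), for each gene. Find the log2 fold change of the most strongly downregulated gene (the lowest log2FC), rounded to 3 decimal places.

log2(129.1/383.8) = -1.572  (gene H)
log2(644.5/306.8) = 1.071  (gene E)
log2(0.048/0.429) = -3.160  (gene D)
log2(0.069/1.029) = -3.899  (gene F)
log2(898.1/145.9) = 2.622  (gene B)
log2(1633/281.9) = 2.534  (gene C)
log2(8.787/60.98) = -2.795  (gene G)
log2(21.45/6.332) = 1.760  (gene A)
gene F is most strongly downregulated.

-3.899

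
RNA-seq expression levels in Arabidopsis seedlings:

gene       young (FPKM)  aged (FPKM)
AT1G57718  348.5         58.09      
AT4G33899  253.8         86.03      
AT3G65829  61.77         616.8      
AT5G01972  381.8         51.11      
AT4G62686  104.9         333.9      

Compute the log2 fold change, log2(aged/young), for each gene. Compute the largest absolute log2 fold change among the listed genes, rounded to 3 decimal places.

3.320

log2(58.09/348.5) = -2.585  (AT1G57718)
log2(86.03/253.8) = -1.561  (AT4G33899)
log2(616.8/61.77) = 3.320  (AT3G65829)
log2(51.11/381.8) = -2.901  (AT5G01972)
log2(333.9/104.9) = 1.670  (AT4G62686)
The largest magnitude belongs to AT3G65829.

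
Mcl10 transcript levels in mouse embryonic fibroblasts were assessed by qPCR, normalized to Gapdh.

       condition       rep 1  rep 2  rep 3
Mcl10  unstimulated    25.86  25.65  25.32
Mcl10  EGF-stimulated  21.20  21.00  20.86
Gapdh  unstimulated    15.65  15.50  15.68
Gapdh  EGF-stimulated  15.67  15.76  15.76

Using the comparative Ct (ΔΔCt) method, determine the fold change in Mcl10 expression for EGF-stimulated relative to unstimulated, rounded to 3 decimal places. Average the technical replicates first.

26.173

Mean Ct: Mcl10 unstimulated 25.610; Mcl10 EGF-stimulated 21.020; Gapdh unstimulated 15.610; Gapdh EGF-stimulated 15.730
ΔCt(unstimulated) = 25.610 − 15.610 = 10.000
ΔCt(EGF-stimulated) = 21.020 − 15.730 = 5.290
ΔΔCt = 5.290 − 10.000 = -4.710
Fold change = 2^(−(-4.710)) = 2^4.710 = 26.1729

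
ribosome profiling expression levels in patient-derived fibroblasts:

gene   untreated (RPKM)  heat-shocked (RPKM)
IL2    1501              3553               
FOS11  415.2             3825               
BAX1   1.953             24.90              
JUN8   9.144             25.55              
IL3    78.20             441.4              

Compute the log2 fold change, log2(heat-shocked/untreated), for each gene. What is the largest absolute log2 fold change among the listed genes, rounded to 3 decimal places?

log2(3553/1501) = 1.243  (IL2)
log2(3825/415.2) = 3.204  (FOS11)
log2(24.90/1.953) = 3.672  (BAX1)
log2(25.55/9.144) = 1.482  (JUN8)
log2(441.4/78.20) = 2.497  (IL3)
The largest magnitude belongs to BAX1.

3.672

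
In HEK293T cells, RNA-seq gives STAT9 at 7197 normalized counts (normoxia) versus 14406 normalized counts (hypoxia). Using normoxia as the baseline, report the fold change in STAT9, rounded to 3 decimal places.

2.002

Fold change = 14406 / 7197 = 2.0017
STAT9 is upregulated.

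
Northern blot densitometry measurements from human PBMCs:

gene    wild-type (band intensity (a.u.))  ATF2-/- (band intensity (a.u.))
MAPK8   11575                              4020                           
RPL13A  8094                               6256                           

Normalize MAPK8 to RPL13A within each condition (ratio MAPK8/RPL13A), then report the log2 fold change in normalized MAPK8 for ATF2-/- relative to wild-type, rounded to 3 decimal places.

MAPK8/RPL13A (wild-type) = 11575 / 8094 = 1.4301
MAPK8/RPL13A (ATF2-/-) = 4020 / 6256 = 0.64258
Fold change = 0.64258 / 1.4301 = 0.4493
log2(0.4493) = -1.1541

-1.154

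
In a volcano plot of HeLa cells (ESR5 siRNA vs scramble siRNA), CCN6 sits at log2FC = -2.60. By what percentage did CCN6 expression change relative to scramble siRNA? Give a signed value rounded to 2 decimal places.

Fold change = 2^(-2.60) = 0.1649
Percent change = (FC − 1) × 100% = (0.1649 − 1) × 100 = -83.51%

-83.51%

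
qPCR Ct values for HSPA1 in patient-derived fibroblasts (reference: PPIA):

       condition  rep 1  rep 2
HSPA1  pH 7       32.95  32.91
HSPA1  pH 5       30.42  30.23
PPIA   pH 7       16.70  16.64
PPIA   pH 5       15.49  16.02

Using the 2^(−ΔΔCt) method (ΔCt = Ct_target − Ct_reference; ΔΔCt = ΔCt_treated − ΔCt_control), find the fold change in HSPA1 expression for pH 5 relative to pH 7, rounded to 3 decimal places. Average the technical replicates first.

Mean Ct: HSPA1 pH 7 32.930; HSPA1 pH 5 30.325; PPIA pH 7 16.670; PPIA pH 5 15.755
ΔCt(pH 7) = 32.930 − 16.670 = 16.260
ΔCt(pH 5) = 30.325 − 15.755 = 14.570
ΔΔCt = 14.570 − 16.260 = -1.690
Fold change = 2^(−(-1.690)) = 2^1.690 = 3.2266

3.227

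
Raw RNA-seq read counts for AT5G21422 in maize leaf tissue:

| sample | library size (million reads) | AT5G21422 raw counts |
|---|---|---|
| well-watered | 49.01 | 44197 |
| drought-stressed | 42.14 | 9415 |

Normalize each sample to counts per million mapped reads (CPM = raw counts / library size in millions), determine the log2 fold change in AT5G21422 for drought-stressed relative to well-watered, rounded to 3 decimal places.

CPM(well-watered) = 44197 / 49.01 = 901.7956
CPM(drought-stressed) = 9415 / 42.14 = 223.4219
Fold change = 223.4219 / 901.7956 = 0.24775
log2(0.24775) = -2.0130

-2.013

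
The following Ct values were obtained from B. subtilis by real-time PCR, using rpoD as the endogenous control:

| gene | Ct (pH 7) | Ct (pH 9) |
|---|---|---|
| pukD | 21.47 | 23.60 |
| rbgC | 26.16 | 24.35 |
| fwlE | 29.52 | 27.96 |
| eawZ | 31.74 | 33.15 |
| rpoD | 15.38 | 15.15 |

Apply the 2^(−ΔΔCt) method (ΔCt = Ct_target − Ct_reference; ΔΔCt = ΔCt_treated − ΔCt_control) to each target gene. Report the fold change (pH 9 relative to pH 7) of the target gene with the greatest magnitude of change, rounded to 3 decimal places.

0.195

pukD: ΔΔCt = (23.60−15.15) − (21.47−15.38) = 8.45 − 6.09 = 2.36; fold change = 2^-2.36 = 0.195
rbgC: ΔΔCt = (24.35−15.15) − (26.16−15.38) = 9.20 − 10.78 = -1.58; fold change = 2^1.58 = 2.990
fwlE: ΔΔCt = (27.96−15.15) − (29.52−15.38) = 12.81 − 14.14 = -1.33; fold change = 2^1.33 = 2.514
eawZ: ΔΔCt = (33.15−15.15) − (31.74−15.38) = 18.00 − 16.36 = 1.64; fold change = 2^-1.64 = 0.321
pukD has the largest |ΔΔCt| = 2.36.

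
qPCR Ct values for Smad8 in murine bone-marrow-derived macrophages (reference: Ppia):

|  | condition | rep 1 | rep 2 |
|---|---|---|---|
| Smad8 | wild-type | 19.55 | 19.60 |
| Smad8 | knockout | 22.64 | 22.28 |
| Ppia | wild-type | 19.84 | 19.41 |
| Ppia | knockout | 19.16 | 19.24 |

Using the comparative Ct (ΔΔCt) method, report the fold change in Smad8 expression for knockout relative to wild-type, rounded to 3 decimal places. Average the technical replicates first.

0.101

Mean Ct: Smad8 wild-type 19.575; Smad8 knockout 22.460; Ppia wild-type 19.625; Ppia knockout 19.200
ΔCt(wild-type) = 19.575 − 19.625 = -0.050
ΔCt(knockout) = 22.460 − 19.200 = 3.260
ΔΔCt = 3.260 − (-0.050) = 3.310
Fold change = 2^(−3.310) = 0.1008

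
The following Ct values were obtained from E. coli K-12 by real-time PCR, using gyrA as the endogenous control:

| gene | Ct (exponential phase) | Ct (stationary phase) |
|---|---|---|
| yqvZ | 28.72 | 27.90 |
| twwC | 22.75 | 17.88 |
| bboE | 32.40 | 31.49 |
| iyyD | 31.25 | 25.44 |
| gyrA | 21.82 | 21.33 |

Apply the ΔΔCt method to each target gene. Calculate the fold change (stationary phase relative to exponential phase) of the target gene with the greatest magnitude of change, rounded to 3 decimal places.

39.947

yqvZ: ΔΔCt = (27.90−21.33) − (28.72−21.82) = 6.57 − 6.90 = -0.33; fold change = 2^0.33 = 1.257
twwC: ΔΔCt = (17.88−21.33) − (22.75−21.82) = -3.45 − 0.93 = -4.38; fold change = 2^4.38 = 20.821
bboE: ΔΔCt = (31.49−21.33) − (32.40−21.82) = 10.16 − 10.58 = -0.42; fold change = 2^0.42 = 1.338
iyyD: ΔΔCt = (25.44−21.33) − (31.25−21.82) = 4.11 − 9.43 = -5.32; fold change = 2^5.32 = 39.947
iyyD has the largest |ΔΔCt| = 5.32.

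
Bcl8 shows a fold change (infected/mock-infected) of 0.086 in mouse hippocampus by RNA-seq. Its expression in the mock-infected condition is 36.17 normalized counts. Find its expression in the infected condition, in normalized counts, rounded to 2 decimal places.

3.11

infected expression = 36.17 × 0.086 = 3.11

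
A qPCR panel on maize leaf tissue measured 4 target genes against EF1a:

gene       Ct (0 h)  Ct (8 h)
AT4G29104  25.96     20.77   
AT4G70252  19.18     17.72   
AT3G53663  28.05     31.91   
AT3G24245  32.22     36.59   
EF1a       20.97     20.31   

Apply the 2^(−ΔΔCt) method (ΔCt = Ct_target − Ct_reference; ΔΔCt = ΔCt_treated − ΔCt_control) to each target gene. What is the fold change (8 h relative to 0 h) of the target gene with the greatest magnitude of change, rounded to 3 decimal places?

0.031

AT4G29104: ΔΔCt = (20.77−20.31) − (25.96−20.97) = 0.46 − 4.99 = -4.53; fold change = 2^4.53 = 23.103
AT4G70252: ΔΔCt = (17.72−20.31) − (19.18−20.97) = -2.59 − (-1.79) = -0.80; fold change = 2^0.80 = 1.741
AT3G53663: ΔΔCt = (31.91−20.31) − (28.05−20.97) = 11.60 − 7.08 = 4.52; fold change = 2^-4.52 = 0.044
AT3G24245: ΔΔCt = (36.59−20.31) − (32.22−20.97) = 16.28 − 11.25 = 5.03; fold change = 2^-5.03 = 0.031
AT3G24245 has the largest |ΔΔCt| = 5.03.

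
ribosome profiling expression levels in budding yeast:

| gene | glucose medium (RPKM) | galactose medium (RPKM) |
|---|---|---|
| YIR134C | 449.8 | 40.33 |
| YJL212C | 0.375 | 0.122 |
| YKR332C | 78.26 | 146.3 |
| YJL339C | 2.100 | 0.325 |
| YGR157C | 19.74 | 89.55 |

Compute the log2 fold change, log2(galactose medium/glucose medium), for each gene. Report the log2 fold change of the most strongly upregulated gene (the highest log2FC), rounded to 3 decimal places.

log2(40.33/449.8) = -3.479  (YIR134C)
log2(0.122/0.375) = -1.620  (YJL212C)
log2(146.3/78.26) = 0.903  (YKR332C)
log2(0.325/2.100) = -2.692  (YJL339C)
log2(89.55/19.74) = 2.182  (YGR157C)
YGR157C is most strongly upregulated.

2.182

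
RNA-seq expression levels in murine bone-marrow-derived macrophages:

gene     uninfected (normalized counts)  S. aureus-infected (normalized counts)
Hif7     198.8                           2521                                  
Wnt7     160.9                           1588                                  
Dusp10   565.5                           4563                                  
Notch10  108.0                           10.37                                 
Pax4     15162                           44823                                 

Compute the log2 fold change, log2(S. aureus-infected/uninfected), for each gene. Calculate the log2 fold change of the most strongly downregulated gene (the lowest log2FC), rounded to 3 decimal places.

log2(2521/198.8) = 3.665  (Hif7)
log2(1588/160.9) = 3.303  (Wnt7)
log2(4563/565.5) = 3.012  (Dusp10)
log2(10.37/108.0) = -3.381  (Notch10)
log2(44823/15162) = 1.564  (Pax4)
Notch10 is most strongly downregulated.

-3.381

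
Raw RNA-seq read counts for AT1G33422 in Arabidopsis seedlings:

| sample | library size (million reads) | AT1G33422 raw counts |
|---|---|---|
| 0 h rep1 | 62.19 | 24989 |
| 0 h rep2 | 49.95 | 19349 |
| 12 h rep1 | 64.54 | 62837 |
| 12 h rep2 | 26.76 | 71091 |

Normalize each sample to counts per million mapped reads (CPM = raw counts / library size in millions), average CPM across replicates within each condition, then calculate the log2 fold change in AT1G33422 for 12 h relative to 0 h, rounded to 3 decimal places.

2.202

CPM(0 h rep1) = 24989 / 62.19 = 401.8170
CPM(0 h rep2) = 19349 / 49.95 = 387.3674
CPM(12 h rep1) = 62837 / 64.54 = 973.6133
CPM(12 h rep2) = 71091 / 26.76 = 2656.6143
mean CPM(0 h) = 394.5922; mean CPM(12 h) = 1815.1138
Fold change = 1815.1138 / 394.5922 = 4.59997
log2(4.59997) = 2.2016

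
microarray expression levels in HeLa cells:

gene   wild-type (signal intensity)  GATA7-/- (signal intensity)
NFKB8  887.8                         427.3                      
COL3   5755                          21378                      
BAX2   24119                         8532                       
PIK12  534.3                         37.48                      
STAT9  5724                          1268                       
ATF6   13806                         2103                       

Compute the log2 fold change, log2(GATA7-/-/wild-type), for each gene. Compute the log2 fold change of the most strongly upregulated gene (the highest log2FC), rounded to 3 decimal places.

log2(427.3/887.8) = -1.055  (NFKB8)
log2(21378/5755) = 1.893  (COL3)
log2(8532/24119) = -1.499  (BAX2)
log2(37.48/534.3) = -3.833  (PIK12)
log2(1268/5724) = -2.174  (STAT9)
log2(2103/13806) = -2.715  (ATF6)
COL3 is most strongly upregulated.

1.893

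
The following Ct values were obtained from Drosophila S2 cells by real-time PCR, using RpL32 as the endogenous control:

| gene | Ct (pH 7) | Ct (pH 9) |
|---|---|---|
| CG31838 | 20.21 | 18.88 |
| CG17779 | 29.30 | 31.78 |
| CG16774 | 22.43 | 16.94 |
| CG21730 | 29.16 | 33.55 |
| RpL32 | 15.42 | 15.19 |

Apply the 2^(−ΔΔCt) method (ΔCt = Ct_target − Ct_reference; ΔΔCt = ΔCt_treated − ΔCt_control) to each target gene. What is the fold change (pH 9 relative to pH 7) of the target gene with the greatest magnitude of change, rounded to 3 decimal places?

CG31838: ΔΔCt = (18.88−15.19) − (20.21−15.42) = 3.69 − 4.79 = -1.10; fold change = 2^1.10 = 2.144
CG17779: ΔΔCt = (31.78−15.19) − (29.30−15.42) = 16.59 − 13.88 = 2.71; fold change = 2^-2.71 = 0.153
CG16774: ΔΔCt = (16.94−15.19) − (22.43−15.42) = 1.75 − 7.01 = -5.26; fold change = 2^5.26 = 38.319
CG21730: ΔΔCt = (33.55−15.19) − (29.16−15.42) = 18.36 − 13.74 = 4.62; fold change = 2^-4.62 = 0.041
CG16774 has the largest |ΔΔCt| = 5.26.

38.319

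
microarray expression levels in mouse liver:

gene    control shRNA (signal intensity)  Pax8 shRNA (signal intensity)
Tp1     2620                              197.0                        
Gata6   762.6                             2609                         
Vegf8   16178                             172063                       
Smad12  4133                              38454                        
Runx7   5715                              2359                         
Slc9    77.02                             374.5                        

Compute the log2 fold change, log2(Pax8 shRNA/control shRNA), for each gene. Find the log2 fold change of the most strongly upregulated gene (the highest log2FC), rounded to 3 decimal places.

log2(197.0/2620) = -3.733  (Tp1)
log2(2609/762.6) = 1.774  (Gata6)
log2(172063/16178) = 3.411  (Vegf8)
log2(38454/4133) = 3.218  (Smad12)
log2(2359/5715) = -1.277  (Runx7)
log2(374.5/77.02) = 2.282  (Slc9)
Vegf8 is most strongly upregulated.

3.411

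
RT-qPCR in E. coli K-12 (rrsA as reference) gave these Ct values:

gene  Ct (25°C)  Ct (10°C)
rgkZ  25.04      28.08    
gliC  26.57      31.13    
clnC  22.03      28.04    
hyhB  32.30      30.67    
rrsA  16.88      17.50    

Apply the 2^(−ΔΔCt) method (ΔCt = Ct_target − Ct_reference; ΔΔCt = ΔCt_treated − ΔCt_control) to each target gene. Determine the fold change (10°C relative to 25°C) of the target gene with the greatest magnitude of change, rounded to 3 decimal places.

0.024

rgkZ: ΔΔCt = (28.08−17.50) − (25.04−16.88) = 10.58 − 8.16 = 2.42; fold change = 2^-2.42 = 0.187
gliC: ΔΔCt = (31.13−17.50) − (26.57−16.88) = 13.63 − 9.69 = 3.94; fold change = 2^-3.94 = 0.065
clnC: ΔΔCt = (28.04−17.50) − (22.03−16.88) = 10.54 − 5.15 = 5.39; fold change = 2^-5.39 = 0.024
hyhB: ΔΔCt = (30.67−17.50) − (32.30−16.88) = 13.17 − 15.42 = -2.25; fold change = 2^2.25 = 4.757
clnC has the largest |ΔΔCt| = 5.39.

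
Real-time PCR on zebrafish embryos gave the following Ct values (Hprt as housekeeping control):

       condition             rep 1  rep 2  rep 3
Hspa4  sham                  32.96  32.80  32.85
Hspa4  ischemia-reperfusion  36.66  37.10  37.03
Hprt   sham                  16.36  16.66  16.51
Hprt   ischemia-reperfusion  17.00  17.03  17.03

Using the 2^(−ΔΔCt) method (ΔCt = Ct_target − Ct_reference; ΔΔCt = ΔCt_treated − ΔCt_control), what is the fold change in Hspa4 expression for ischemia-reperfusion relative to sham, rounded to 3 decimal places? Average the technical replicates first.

0.085

Mean Ct: Hspa4 sham 32.870; Hspa4 ischemia-reperfusion 36.930; Hprt sham 16.510; Hprt ischemia-reperfusion 17.020
ΔCt(sham) = 32.870 − 16.510 = 16.360
ΔCt(ischemia-reperfusion) = 36.930 − 17.020 = 19.910
ΔΔCt = 19.910 − 16.360 = 3.550
Fold change = 2^(−3.550) = 0.0854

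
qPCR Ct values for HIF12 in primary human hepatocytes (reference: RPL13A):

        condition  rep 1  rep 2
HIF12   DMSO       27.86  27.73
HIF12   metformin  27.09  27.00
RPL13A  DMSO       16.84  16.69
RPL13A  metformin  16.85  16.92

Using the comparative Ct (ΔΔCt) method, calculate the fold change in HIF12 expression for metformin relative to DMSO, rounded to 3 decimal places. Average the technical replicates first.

1.828

Mean Ct: HIF12 DMSO 27.795; HIF12 metformin 27.045; RPL13A DMSO 16.765; RPL13A metformin 16.885
ΔCt(DMSO) = 27.795 − 16.765 = 11.030
ΔCt(metformin) = 27.045 − 16.885 = 10.160
ΔΔCt = 10.160 − 11.030 = -0.870
Fold change = 2^(−(-0.870)) = 2^0.870 = 1.8277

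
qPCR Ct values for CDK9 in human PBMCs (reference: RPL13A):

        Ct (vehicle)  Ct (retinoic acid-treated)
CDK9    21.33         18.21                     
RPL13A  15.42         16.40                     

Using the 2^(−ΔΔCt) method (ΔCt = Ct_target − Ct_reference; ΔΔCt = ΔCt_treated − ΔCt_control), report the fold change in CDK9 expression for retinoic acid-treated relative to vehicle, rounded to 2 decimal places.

ΔCt(vehicle) = 21.330 − 15.420 = 5.910
ΔCt(retinoic acid-treated) = 18.210 − 16.400 = 1.810
ΔΔCt = 1.810 − 5.910 = -4.100
Fold change = 2^(−(-4.100)) = 2^4.100 = 17.148

17.15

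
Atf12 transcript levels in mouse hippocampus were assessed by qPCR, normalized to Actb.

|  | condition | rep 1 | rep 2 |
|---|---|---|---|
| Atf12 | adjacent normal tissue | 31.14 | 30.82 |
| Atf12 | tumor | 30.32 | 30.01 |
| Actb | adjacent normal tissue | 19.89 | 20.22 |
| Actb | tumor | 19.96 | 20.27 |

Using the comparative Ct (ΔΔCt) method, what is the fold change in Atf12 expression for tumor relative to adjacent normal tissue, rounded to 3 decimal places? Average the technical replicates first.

1.834

Mean Ct: Atf12 adjacent normal tissue 30.980; Atf12 tumor 30.165; Actb adjacent normal tissue 20.055; Actb tumor 20.115
ΔCt(adjacent normal tissue) = 30.980 − 20.055 = 10.925
ΔCt(tumor) = 30.165 − 20.115 = 10.050
ΔΔCt = 10.050 − 10.925 = -0.875
Fold change = 2^(−(-0.875)) = 2^0.875 = 1.8340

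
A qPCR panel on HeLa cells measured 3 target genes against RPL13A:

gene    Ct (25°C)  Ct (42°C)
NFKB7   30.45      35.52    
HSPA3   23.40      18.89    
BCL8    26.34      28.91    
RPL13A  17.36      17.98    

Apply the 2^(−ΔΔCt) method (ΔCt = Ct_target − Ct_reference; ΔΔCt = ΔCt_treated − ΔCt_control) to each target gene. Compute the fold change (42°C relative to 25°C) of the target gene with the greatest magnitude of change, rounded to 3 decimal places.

NFKB7: ΔΔCt = (35.52−17.98) − (30.45−17.36) = 17.54 − 13.09 = 4.45; fold change = 2^-4.45 = 0.046
HSPA3: ΔΔCt = (18.89−17.98) − (23.40−17.36) = 0.91 − 6.04 = -5.13; fold change = 2^5.13 = 35.017
BCL8: ΔΔCt = (28.91−17.98) − (26.34−17.36) = 10.93 − 8.98 = 1.95; fold change = 2^-1.95 = 0.259
HSPA3 has the largest |ΔΔCt| = 5.13.

35.017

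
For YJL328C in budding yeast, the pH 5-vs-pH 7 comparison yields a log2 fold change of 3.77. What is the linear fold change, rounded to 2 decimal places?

13.64

Fold change = 2^(3.77) = 13.642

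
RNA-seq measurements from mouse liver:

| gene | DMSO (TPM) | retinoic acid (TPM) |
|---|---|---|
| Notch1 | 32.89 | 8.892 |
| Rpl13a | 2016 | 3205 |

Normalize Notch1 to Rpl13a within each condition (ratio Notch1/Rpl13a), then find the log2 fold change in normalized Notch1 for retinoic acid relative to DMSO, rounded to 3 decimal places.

Notch1/Rpl13a (DMSO) = 32.89 / 2016 = 0.016314
Notch1/Rpl13a (retinoic acid) = 8.892 / 3205 = 0.0027744
Fold change = 0.0027744 / 0.016314 = 0.1701
log2(0.1701) = -2.5559

-2.556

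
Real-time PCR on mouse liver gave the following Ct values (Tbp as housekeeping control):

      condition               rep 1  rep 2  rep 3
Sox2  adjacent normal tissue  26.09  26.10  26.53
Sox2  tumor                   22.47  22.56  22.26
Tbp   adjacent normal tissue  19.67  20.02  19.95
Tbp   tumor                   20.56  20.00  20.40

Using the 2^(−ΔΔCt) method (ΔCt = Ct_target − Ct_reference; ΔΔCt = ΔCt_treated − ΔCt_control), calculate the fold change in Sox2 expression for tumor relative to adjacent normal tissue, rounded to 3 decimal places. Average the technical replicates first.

Mean Ct: Sox2 adjacent normal tissue 26.240; Sox2 tumor 22.430; Tbp adjacent normal tissue 19.880; Tbp tumor 20.320
ΔCt(adjacent normal tissue) = 26.240 − 19.880 = 6.360
ΔCt(tumor) = 22.430 − 20.320 = 2.110
ΔΔCt = 2.110 − 6.360 = -4.250
Fold change = 2^(−(-4.250)) = 2^4.250 = 19.0273

19.027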